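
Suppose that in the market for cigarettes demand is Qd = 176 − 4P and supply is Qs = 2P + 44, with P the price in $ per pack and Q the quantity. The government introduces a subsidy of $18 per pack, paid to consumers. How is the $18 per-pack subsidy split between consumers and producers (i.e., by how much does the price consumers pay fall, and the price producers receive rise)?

Consumers gain $6 per pack; producers gain $12 per pack.

Before the subsidy: set 176 − 4P = 2P + 44 → P* = $22, Q* = 88.
With a per-unit subsidy paid to consumers, each effectively pays P − 18, so demand becomes Qd = 176 − 4(P − 18).
Solving gives Q = 112 with consumers paying $16 and producers receiving $34 (the $18 wedge).
Gain to consumers: $6; to producers: $12. (They sum to $18.)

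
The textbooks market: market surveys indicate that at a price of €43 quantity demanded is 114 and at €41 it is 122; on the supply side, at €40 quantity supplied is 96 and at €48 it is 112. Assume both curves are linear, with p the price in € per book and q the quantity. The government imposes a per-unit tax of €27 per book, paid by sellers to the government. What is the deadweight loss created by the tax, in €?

Deadweight loss = €486.

Demand slope: (122 − 114)/(41 − 43) = -4, so qd = 286 − 4p.
Supply slope: (112 − 96)/(48 − 40) = 2, so qs = 2p + 16.
Before the tax: set 286 − 4p = 2p + 16 → p* = €45, q* = 106.
With the tax collected from sellers, supply shifts: qs = 2(p − 27) + 16.
New equilibrium: buyers pay €54, sellers receive €27, q = 70. (Wedge: pb − ps = 27.)
Quantity falls by |ΔQ| = |106 − 70| = 36.
DWL = ½ · t · |ΔQ| = ½ · 27 · 36 = €486.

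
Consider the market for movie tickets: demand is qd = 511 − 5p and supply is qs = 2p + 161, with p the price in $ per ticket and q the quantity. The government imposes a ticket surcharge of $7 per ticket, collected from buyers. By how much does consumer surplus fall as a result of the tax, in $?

Without the tax, 511 − 5p = 2p + 161 gives 7p = 350, so p* = $50 and q* = 261.
With the tax collected from buyers, demand (in seller-price terms) shifts: qd = 511 − 5(p + 7).
New equilibrium: buyers pay $52, producers receive $45, q = 251. (Wedge: pb − ps = 7.)
ΔCS is the trapezoid between Q = 251 and Q = 261 of height $2: ½ · (261 + 251) · 2 = $512.

Consumer surplus falls by $512.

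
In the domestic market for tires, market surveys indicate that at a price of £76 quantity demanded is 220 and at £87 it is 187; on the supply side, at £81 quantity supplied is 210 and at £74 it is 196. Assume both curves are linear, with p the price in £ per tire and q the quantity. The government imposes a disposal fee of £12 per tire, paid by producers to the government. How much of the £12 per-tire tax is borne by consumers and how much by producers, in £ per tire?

Consumers bear £4.8 per tire; producers bear £7.2 per tire.

Demand slope: (187 − 220)/(87 − 76) = -3, so qd = 448 − 3p.
Supply slope: (196 − 210)/(74 − 81) = 2, so qs = 2p + 48.
Before the tax: set 448 − 3p = 2p + 48 → p* = £80, q* = 208.
With the tax collected from producers, supply shifts: qs = 2(p − 12) + 48.
New equilibrium: consumers pay £84.8, producers receive £72.8, q = 193.6. (Wedge: pb − ps = 12.)
Burden on consumers: £4.8; on producers: £7.2. (They sum to £12.)
The less price-elastic side of the market bears the larger share of a per-unit tax.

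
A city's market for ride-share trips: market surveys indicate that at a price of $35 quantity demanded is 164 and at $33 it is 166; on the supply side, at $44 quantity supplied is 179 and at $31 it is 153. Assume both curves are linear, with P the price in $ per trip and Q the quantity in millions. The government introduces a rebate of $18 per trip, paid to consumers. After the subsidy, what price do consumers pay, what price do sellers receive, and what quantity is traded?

Consumers pay $24; sellers receive $42; quantity = 175.

Demand slope: (166 − 164)/(33 − 35) = -1, so Qd = 199 − P.
Supply slope: (153 − 179)/(31 − 44) = 2, so Qs = 2P + 91.
Without the subsidy, 199 − P = 2P + 91 gives 3P = 108, so P* = $36 and Q* = 163.
With a per-unit subsidy paid to consumers, each effectively pays P − 18, so demand becomes Qd = 199 − (P − 18).
Solving gives Q = 175 with consumers paying $24 and sellers receiving $42 (the $18 wedge).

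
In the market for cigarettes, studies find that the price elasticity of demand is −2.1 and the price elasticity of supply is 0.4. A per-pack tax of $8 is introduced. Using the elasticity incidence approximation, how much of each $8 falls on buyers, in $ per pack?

Incidence ratio: buyers' share ≈ εs / (εs + |εd|) = 0.4 / (0.4 + 2.1) = 0.16.
So buyers bear ≈ 0.16 × $8 = $1.28; sellers bear $6.72.

Buyers bear ≈ $1.28 per pack.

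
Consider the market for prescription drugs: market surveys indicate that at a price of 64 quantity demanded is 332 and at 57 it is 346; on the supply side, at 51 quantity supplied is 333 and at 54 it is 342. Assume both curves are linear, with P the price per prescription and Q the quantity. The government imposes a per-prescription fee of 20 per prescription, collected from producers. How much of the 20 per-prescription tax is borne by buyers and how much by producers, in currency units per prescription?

Buyers bear 12 per prescription; producers bear 8 per prescription.

Demand slope: (346 − 332)/(57 − 64) = -2, so Qd = 460 − 2P.
Supply slope: (342 − 333)/(54 − 51) = 3, so Qs = 3P + 180.
Without the tax, 460 − 2P = 3P + 180 gives 5P = 280, so P* = 56 and Q* = 348.
With the tax collected from producers, supply shifts: Qs = 3(P − 20) + 180.
New equilibrium: buyers pay 68, producers receive 48, Q = 324. (Wedge: Pb − Ps = 20.)
Burden on buyers: 12; on producers: 8. (They sum to 20.)
The less price-elastic side of the market bears the larger share of a per-unit tax.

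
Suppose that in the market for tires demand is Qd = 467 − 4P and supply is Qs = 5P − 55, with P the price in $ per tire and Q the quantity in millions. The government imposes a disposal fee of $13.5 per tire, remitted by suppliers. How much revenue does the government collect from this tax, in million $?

Before the tax: set 467 − 4P = 5P − 55 → P* = $58, Q* = 235.
With the tax collected from suppliers, supply shifts: Qs = 5(P − 13.5) − 55.
New equilibrium: consumers pay $65.5, suppliers receive $52, Q = 205. (Wedge: Pb − Ps = 13.5.)
Revenue = t · Q = 13.5 · 205 = $2767.5.

Tax revenue = $2767.5 million.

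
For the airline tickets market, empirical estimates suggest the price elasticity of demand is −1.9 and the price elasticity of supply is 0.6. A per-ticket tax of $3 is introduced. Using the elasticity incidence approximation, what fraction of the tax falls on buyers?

Buyers' share ≈ 0.24.

Incidence ratio: buyers' share ≈ εs / (εs + |εd|) = 0.6 / (0.6 + 1.9) = 0.24.
Supply is the less elastic side, so buyers bear the smaller share.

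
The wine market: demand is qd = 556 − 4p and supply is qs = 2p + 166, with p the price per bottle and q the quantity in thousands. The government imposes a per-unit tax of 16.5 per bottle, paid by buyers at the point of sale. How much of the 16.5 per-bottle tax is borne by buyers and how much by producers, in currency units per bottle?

Buyers bear 5.5 per bottle; producers bear 11 per bottle.

Without the tax, 556 − 4p = 2p + 166 gives 6p = 390, so p* = 65 and q* = 296.
With the tax collected from buyers, demand (in seller-price terms) shifts: qd = 556 − 4(p + 16.5).
New equilibrium: buyers pay 70.5, producers receive 54, q = 274. (Wedge: pb − ps = 16.5.)
Burden on buyers: 5.5; on producers: 11. (They sum to 16.5.)
The less price-elastic side of the market bears the larger share of a per-unit tax.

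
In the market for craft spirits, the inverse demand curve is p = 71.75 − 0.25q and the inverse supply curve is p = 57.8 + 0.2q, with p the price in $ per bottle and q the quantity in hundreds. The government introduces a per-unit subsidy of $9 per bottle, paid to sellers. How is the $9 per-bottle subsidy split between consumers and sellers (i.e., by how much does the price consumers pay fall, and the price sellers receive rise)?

Consumers gain $5 per bottle; sellers gain $4 per bottle.

Inverting to q(p) form: qd = 287 − 4p; qs = 5p − 289.
Without the subsidy, 287 − 4p = 5p − 289 gives 9p = 576, so p* = $64 and q* = 31.
With a per-unit subsidy paid to sellers, each receives p + 9 per unit sold, so supply becomes qs = 5(p + 9) − 289.
Solving gives q = 51 with consumers paying $59 and sellers receiving $68 (the $9 wedge).
Gain to consumers: $5; to sellers: $4. (They sum to $9.)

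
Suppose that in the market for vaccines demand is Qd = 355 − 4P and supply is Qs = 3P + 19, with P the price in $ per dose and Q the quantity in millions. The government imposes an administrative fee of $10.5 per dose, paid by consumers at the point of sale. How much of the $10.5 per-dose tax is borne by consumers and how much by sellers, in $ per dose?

Consumers bear $4.5 per dose; sellers bear $6 per dose.

Without the tax, 355 − 4P = 3P + 19 gives 7P = 336, so P* = $48 and Q* = 163.
With the tax collected from consumers, demand (in seller-price terms) shifts: Qd = 355 − 4(P + 10.5).
New equilibrium: consumers pay $52.5, sellers receive $42, Q = 145. (Wedge: Pb − Ps = 10.5.)
Burden on consumers: $4.5; on sellers: $6. (They sum to $10.5.)
The less price-elastic side of the market bears the larger share of a per-unit tax.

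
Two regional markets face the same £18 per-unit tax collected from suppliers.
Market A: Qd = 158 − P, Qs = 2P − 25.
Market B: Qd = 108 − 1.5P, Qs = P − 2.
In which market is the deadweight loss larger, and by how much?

Market A: pre-tax P* = £61, Q* = 97; post-tax Q = 85; deadweight loss = £108.
Market B: pre-tax P* = £44, Q* = 42; post-tax Q = 31.2; deadweight loss = £97.2.
Difference: £108 vs £97.2 → market A is larger by £10.8.

Market A, by £10.8.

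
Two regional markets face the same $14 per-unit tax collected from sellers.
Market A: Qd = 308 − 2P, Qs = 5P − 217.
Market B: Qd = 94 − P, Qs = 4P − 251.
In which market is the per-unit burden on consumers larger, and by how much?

Market B, by $1.2.

Market A: pre-tax P* = $75, Q* = 158; post-tax Q = 138; per-unit burden on consumers = $10.
Market B: pre-tax P* = $69, Q* = 25; post-tax Q = 13.8; per-unit burden on consumers = $11.2.
Difference: $10 vs $11.2 → market B is larger by $1.2.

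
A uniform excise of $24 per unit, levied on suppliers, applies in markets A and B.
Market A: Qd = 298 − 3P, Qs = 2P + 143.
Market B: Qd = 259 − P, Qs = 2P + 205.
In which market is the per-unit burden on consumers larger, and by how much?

Market A: pre-tax P* = $31, Q* = 205; post-tax Q = 176.2; per-unit burden on consumers = $9.6.
Market B: pre-tax P* = $18, Q* = 241; post-tax Q = 225; per-unit burden on consumers = $16.
Difference: $9.6 vs $16 → market B is larger by $6.4.

Market B, by $6.4.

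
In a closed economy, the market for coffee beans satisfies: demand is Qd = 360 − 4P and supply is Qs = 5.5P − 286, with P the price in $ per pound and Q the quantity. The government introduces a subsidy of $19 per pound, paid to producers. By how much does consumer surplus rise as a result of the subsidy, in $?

Without the subsidy, 360 − 4P = 5.5P − 286 gives 9.5P = 646, so P* = $68 and Q* = 88.
With a per-unit subsidy paid to producers, each receives P + 19 per unit sold, so supply becomes Qs = 5.5(P + 19) − 286.
Solving gives Q = 132 with buyers paying $57 and producers receiving $76 (the $19 wedge).
ΔCS is the trapezoid between Q = 132 and Q = 88 of height $11: ½ · (88 + 132) · 11 = $1210.

Consumer surplus rises by $1210.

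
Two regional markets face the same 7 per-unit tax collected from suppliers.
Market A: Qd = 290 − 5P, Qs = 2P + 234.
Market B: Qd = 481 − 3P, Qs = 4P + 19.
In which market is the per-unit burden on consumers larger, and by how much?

Market B, by 2.

Market A: pre-tax P* = 8, Q* = 250; post-tax Q = 240; per-unit burden on consumers = 2.
Market B: pre-tax P* = 66, Q* = 283; post-tax Q = 271; per-unit burden on consumers = 4.
Difference: 2 vs 4 → market B is larger by 2.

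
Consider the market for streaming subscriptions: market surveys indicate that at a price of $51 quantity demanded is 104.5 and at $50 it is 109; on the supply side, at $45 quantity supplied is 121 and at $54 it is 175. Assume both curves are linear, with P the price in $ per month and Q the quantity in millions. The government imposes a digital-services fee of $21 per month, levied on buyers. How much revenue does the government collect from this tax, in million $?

Tax revenue = $1533 million.

Demand slope: (109 − 104.5)/(50 − 51) = -4.5, so Qd = 334 − 4.5P.
Supply slope: (175 − 121)/(54 − 45) = 6, so Qs = 6P − 149.
Without the tax, 334 − 4.5P = 6P − 149 gives 10.5P = 483, so P* = $46 and Q* = 127.
With the tax collected from buyers, demand (in seller-price terms) shifts: Qd = 334 − 4.5(P + 21).
Solving gives Q = 73 with buyers paying $58 and producers receiving $37 (the $21 wedge).
Revenue = t · Q = 21 · 73 = $1533.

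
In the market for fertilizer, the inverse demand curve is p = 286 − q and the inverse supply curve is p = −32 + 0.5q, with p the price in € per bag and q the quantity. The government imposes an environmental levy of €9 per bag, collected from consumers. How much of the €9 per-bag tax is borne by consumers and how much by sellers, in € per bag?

Inverting to q(p) form: qd = 286 − p; qs = 2p + 64.
Before the tax: set 286 − p = 2p + 64 → p* = €74, q* = 212.
With the tax collected from consumers, demand (in seller-price terms) shifts: qd = 286 − (p + 9).
Solving gives q = 206 with consumers paying €80 and sellers receiving €71 (the €9 wedge).
Burden on consumers: €6; on sellers: €3. (They sum to €9.)

Consumers bear €6 per bag; sellers bear €3 per bag.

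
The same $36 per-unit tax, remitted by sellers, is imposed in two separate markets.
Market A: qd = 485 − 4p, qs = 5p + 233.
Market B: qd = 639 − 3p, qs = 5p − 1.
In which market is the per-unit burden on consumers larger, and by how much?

Market A: pre-tax p* = $28, q* = 373; post-tax q = 293; per-unit burden on consumers = $20.
Market B: pre-tax p* = $80, q* = 399; post-tax q = 331.5; per-unit burden on consumers = $22.5.
Difference: $20 vs $22.5 → market B is larger by $2.5.

Market B, by $2.5.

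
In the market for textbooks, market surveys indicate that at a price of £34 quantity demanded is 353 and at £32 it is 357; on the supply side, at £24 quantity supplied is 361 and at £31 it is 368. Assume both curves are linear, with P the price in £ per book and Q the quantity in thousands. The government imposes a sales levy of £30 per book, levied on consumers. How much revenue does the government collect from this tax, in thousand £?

Demand slope: (357 − 353)/(32 − 34) = -2, so Qd = 421 − 2P.
Supply slope: (368 − 361)/(31 − 24) = 1, so Qs = P + 337.
Without the tax, 421 − 2P = P + 337 gives 3P = 84, so P* = £28 and Q* = 365.
With the tax collected from consumers, demand (in seller-price terms) shifts: Qd = 421 − 2(P + 30).
New equilibrium: consumers pay £38, producers receive £8, Q = 345. (Wedge: Pb − Ps = 30.)
Revenue = t · Q = 30 · 345 = £10350.

Tax revenue = £10350 thousand.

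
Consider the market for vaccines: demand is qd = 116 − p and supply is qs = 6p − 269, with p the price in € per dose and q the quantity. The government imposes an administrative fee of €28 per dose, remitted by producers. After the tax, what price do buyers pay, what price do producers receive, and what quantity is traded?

Before the tax: set 116 − p = 6p − 269 → p* = €55, q* = 61.
With the tax collected from producers, supply shifts: qs = 6(p − 28) − 269.
New equilibrium: buyers pay €79, producers receive €51, q = 37. (Wedge: pb − ps = 28.)
The less price-elastic side of the market bears the larger share of a per-unit tax.

Buyers pay €79; producers receive €51; quantity = 37.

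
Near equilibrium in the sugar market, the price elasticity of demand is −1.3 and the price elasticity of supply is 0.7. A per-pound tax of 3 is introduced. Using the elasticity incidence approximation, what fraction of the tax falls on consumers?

Consumers' share ≈ 0.35.

Incidence ratio: consumers' share ≈ εs / (εs + |εd|) = 0.7 / (0.7 + 1.3) = 0.35.
Supply is the less elastic side, so consumers bear the smaller share.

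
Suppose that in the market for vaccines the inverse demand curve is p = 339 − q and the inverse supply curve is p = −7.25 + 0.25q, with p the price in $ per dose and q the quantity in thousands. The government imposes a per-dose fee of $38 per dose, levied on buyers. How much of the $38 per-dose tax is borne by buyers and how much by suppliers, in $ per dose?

Inverting to q(p) form: qd = 339 − p; qs = 4p + 29.
Before the tax: set 339 − p = 4p + 29 → p* = $62, q* = 277.
With the tax collected from buyers, demand (in seller-price terms) shifts: qd = 339 − (p + 38).
Solving gives q = 246.6 with buyers paying $92.4 and suppliers receiving $54.4 (the $38 wedge).
Burden on buyers: $30.4; on suppliers: $7.6. (They sum to $38.)

Buyers bear $30.4 per dose; suppliers bear $7.6 per dose.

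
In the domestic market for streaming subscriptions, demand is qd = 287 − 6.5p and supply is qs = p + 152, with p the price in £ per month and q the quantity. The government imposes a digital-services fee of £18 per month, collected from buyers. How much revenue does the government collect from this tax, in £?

Before the tax: set 287 − 6.5p = p + 152 → p* = £18, q* = 170.
With the tax collected from buyers, demand (in seller-price terms) shifts: qd = 287 − 6.5(p + 18).
New equilibrium: buyers pay £20.4, producers receive £2.4, q = 154.4. (Wedge: pb − ps = 18.)
Revenue = t · Q = 18 · 154.4 = £2779.2.

Tax revenue = £2779.2.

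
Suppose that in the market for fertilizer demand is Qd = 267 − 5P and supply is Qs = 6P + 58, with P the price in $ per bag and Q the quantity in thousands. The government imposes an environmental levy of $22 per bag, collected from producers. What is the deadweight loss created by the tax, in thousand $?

Before the tax: set 267 − 5P = 6P + 58 → P* = $19, Q* = 172.
With the tax collected from producers, supply shifts: Qs = 6(P − 22) + 58.
Solving gives Q = 112 with buyers paying $31 and producers receiving $9 (the $22 wedge).
Quantity falls by |ΔQ| = |172 − 112| = 60.
DWL = ½ · t · |ΔQ| = ½ · 22 · 60 = $660.

Deadweight loss = $660 thousand.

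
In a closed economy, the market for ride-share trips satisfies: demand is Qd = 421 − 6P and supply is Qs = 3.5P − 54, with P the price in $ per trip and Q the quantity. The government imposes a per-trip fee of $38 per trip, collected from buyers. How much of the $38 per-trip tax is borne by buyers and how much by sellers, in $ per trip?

Without the tax, 421 − 6P = 3.5P − 54 gives 9.5P = 475, so P* = $50 and Q* = 121.
With the tax collected from buyers, demand (in seller-price terms) shifts: Qd = 421 − 6(P + 38).
New equilibrium: buyers pay $64, sellers receive $26, Q = 37. (Wedge: Pb − Ps = 38.)
Burden on buyers: $14; on sellers: $24. (They sum to $38.)
The less price-elastic side of the market bears the larger share of a per-unit tax.

Buyers bear $14 per trip; sellers bear $24 per trip.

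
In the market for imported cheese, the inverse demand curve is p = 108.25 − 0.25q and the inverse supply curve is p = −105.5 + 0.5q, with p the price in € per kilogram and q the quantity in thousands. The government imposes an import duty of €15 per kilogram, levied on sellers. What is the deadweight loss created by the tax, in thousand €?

Rewrite in direct form: qd = 433 − 4p and qs = 2p + 211.
Without the tax, 433 − 4p = 2p + 211 gives 6p = 222, so p* = €37 and q* = 285.
With the tax collected from sellers, supply shifts: qs = 2(p − 15) + 211.
Solving gives q = 265 with consumers paying €42 and sellers receiving €27 (the €15 wedge).
Quantity falls by |ΔQ| = |285 − 265| = 20.
DWL = ½ · t · |ΔQ| = ½ · 15 · 20 = €150.

Deadweight loss = €150 thousand.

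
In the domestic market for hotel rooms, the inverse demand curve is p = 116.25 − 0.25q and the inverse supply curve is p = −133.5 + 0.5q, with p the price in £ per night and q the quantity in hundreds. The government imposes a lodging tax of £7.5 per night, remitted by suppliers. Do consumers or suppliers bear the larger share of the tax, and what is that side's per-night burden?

Rewrite in direct form: qd = 465 − 4p and qs = 2p + 267.
Before the tax: set 465 − 4p = 2p + 267 → p* = £33, q* = 333.
With the tax collected from suppliers, supply shifts: qs = 2(p − 7.5) + 267.
New equilibrium: consumers pay £35.5, suppliers receive £28, q = 323. (Wedge: pb − ps = 7.5.)
Per-night burden: consumers £2.5, suppliers £5.
Suppliers take the larger share because supply is less price-elastic here (demand slope 4 vs supply slope 2).

Suppliers bear the larger share: £5 per night.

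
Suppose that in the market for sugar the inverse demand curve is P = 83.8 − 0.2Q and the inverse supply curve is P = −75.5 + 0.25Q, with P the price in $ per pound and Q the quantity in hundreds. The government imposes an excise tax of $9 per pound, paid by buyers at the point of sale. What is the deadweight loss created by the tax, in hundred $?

Deadweight loss = $90 hundred.

Rewrite in direct form: Qd = 419 − 5P and Qs = 4P + 302.
Without the tax, 419 − 5P = 4P + 302 gives 9P = 117, so P* = $13 and Q* = 354.
With the tax collected from buyers, demand (in seller-price terms) shifts: Qd = 419 − 5(P + 9).
Solving gives Q = 334 with buyers paying $17 and suppliers receiving $8 (the $9 wedge).
Quantity falls by |ΔQ| = |354 − 334| = 20.
DWL = ½ · t · |ΔQ| = ½ · 9 · 20 = $90.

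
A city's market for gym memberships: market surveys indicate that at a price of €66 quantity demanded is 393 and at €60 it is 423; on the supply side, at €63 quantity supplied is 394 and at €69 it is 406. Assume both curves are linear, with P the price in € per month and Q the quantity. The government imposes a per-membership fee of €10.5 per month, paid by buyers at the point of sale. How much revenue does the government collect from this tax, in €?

Demand slope: (423 − 393)/(60 − 66) = -5, so Qd = 723 − 5P.
Supply slope: (406 − 394)/(69 − 63) = 2, so Qs = 2P + 268.
Without the tax, 723 − 5P = 2P + 268 gives 7P = 455, so P* = €65 and Q* = 398.
With the tax collected from buyers, demand (in seller-price terms) shifts: Qd = 723 − 5(P + 10.5).
New equilibrium: buyers pay €68, sellers receive €57.5, Q = 383. (Wedge: Pb − Ps = 10.5.)
Revenue = t · Q = 10.5 · 383 = €4021.5.

Tax revenue = €4021.5.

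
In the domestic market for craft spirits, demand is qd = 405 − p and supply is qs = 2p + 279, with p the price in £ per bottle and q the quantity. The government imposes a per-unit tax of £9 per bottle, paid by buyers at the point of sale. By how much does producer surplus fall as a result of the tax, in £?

Without the tax, 405 − p = 2p + 279 gives 3p = 126, so p* = £42 and q* = 363.
With the tax collected from buyers, demand (in seller-price terms) shifts: qd = 405 − (p + 9).
Solving gives q = 357 with buyers paying £48 and suppliers receiving £39 (the £9 wedge).
ΔPS is the trapezoid between Q = 357 and Q = 363 of height £3: ½ · (363 + 357) · 3 = £1080.

Producer surplus falls by £1080.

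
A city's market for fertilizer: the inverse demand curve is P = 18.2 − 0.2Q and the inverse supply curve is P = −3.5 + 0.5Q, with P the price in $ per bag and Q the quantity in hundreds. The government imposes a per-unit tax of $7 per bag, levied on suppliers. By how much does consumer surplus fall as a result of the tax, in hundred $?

Rewrite in direct form: Qd = 91 − 5P and Qs = 2P + 7.
Before the tax: set 91 − 5P = 2P + 7 → P* = $12, Q* = 31.
With the tax collected from suppliers, supply shifts: Qs = 2(P − 7) + 7.
New equilibrium: buyers pay $14, suppliers receive $7, Q = 21. (Wedge: Pb − Ps = 7.)
ΔCS is the trapezoid between Q = 21 and Q = 31 of height $2: ½ · (31 + 21) · 2 = $52.

Consumer surplus falls by $52 hundred.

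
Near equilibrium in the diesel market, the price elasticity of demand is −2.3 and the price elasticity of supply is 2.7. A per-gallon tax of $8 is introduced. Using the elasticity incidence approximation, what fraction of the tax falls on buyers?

Incidence ratio: buyers' share ≈ εs / (εs + |εd|) = 2.7 / (2.7 + 2.3) = 0.54.
Supply is the more elastic side, so buyers bear the larger share.

Buyers' share ≈ 0.54.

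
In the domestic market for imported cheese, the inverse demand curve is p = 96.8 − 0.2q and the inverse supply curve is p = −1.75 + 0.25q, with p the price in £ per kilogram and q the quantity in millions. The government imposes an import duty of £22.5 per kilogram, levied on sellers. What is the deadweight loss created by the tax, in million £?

Inverting to q(p) form: qd = 484 − 5p; qs = 4p + 7.
Before the tax: set 484 − 5p = 4p + 7 → p* = £53, q* = 219.
With the tax collected from sellers, supply shifts: qs = 4(p − 22.5) + 7.
Solving gives q = 169 with consumers paying £63 and sellers receiving £40.5 (the £22.5 wedge).
Quantity falls by |ΔQ| = |219 − 169| = 50.
DWL = ½ · t · |ΔQ| = ½ · 22.5 · 50 = £562.5.

Deadweight loss = £562.5 million.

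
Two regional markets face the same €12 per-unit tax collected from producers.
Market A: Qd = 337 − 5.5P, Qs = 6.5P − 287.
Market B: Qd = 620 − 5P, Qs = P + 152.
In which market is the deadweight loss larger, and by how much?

Market A: pre-tax P* = €52, Q* = 51; post-tax Q = 15.25; deadweight loss = €214.5.
Market B: pre-tax P* = €78, Q* = 230; post-tax Q = 220; deadweight loss = €60.
Difference: €214.5 vs €60 → market A is larger by €154.5.

Market A, by €154.5.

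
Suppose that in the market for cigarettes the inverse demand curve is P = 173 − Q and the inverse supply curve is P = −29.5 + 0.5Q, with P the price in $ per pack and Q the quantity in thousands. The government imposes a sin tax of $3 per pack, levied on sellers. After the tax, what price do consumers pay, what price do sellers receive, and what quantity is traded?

Consumers pay $40; sellers receive $37; quantity = 133.

Inverting to Q(P) form: Qd = 173 − P; Qs = 2P + 59.
Without the tax, 173 − P = 2P + 59 gives 3P = 114, so P* = $38 and Q* = 135.
With the tax collected from sellers, supply shifts: Qs = 2(P − 3) + 59.
Solving gives Q = 133 with consumers paying $40 and sellers receiving $37 (the $3 wedge).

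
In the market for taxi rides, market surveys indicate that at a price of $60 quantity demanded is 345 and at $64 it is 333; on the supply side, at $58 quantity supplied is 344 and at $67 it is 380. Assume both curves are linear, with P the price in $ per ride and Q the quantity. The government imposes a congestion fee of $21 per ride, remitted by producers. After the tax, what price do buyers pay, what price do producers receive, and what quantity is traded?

Buyers pay $71; producers receive $50; quantity = 312.

Demand slope: (333 − 345)/(64 − 60) = -3, so Qd = 525 − 3P.
Supply slope: (380 − 344)/(67 − 58) = 4, so Qs = 4P + 112.
Without the tax, 525 − 3P = 4P + 112 gives 7P = 413, so P* = $59 and Q* = 348.
With the tax collected from producers, supply shifts: Qs = 4(P − 21) + 112.
Solving gives Q = 312 with buyers paying $71 and producers receiving $50 (the $21 wedge).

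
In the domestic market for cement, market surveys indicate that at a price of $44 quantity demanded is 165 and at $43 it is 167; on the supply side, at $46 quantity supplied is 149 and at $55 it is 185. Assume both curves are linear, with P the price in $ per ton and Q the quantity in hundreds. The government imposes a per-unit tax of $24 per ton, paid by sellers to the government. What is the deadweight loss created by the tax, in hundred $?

Demand slope: (167 − 165)/(43 − 44) = -2, so Qd = 253 − 2P.
Supply slope: (185 − 149)/(55 − 46) = 4, so Qs = 4P − 35.
Before the tax: set 253 − 2P = 4P − 35 → P* = $48, Q* = 157.
With the tax collected from sellers, supply shifts: Qs = 4(P − 24) − 35.
Solving gives Q = 125 with buyers paying $64 and sellers receiving $40 (the $24 wedge).
Quantity falls by |ΔQ| = |157 − 125| = 32.
DWL = ½ · t · |ΔQ| = ½ · 24 · 32 = $384.

Deadweight loss = $384 hundred.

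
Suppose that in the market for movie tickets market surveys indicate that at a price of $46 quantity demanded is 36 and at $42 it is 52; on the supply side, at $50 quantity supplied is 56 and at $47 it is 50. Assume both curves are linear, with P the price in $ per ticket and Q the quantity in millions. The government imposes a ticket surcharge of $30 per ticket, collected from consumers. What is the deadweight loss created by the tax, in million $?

Demand slope: (52 − 36)/(42 − 46) = -4, so Qd = 220 − 4P.
Supply slope: (50 − 56)/(47 − 50) = 2, so Qs = 2P − 44.
Before the tax: set 220 − 4P = 2P − 44 → P* = $44, Q* = 44.
With the tax collected from consumers, demand (in seller-price terms) shifts: Qd = 220 − 4(P + 30).
New equilibrium: consumers pay $54, suppliers receive $24, Q = 4. (Wedge: Pb − Ps = 30.)
Quantity falls by |ΔQ| = |44 − 4| = 40.
DWL = ½ · t · |ΔQ| = ½ · 30 · 40 = $600.

Deadweight loss = $600 million.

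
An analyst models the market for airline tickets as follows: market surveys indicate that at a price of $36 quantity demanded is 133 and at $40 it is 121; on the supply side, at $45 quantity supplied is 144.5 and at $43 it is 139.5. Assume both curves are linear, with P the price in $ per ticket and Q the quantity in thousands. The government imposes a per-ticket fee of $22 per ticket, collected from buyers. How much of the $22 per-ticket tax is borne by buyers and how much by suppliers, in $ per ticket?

Demand slope: (121 − 133)/(40 − 36) = -3, so Qd = 241 − 3P.
Supply slope: (139.5 − 144.5)/(43 − 45) = 2.5, so Qs = 2.5P + 32.
Before the tax: set 241 − 3P = 2.5P + 32 → P* = $38, Q* = 127.
With the tax collected from buyers, demand (in seller-price terms) shifts: Qd = 241 − 3(P + 22).
New equilibrium: buyers pay $48, suppliers receive $26, Q = 97. (Wedge: Pb − Ps = 22.)
Burden on buyers: $10; on suppliers: $12. (They sum to $22.)

Buyers bear $10 per ticket; suppliers bear $12 per ticket.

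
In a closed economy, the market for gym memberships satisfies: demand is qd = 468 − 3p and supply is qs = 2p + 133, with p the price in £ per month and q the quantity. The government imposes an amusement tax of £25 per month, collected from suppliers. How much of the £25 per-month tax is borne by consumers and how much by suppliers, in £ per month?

Before the tax: set 468 − 3p = 2p + 133 → p* = £67, q* = 267.
With the tax collected from suppliers, supply shifts: qs = 2(p − 25) + 133.
New equilibrium: consumers pay £77, suppliers receive £52, q = 237. (Wedge: pb − ps = 25.)
Burden on consumers: £10; on suppliers: £15. (They sum to £25.)
The less price-elastic side of the market bears the larger share of a per-unit tax.

Consumers bear £10 per month; suppliers bear £15 per month.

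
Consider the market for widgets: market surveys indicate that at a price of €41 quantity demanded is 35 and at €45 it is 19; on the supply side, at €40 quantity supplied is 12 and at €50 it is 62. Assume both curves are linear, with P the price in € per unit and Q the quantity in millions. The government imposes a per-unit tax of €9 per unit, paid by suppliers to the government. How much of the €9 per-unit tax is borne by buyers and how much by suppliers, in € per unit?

Demand slope: (19 − 35)/(45 − 41) = -4, so Qd = 199 − 4P.
Supply slope: (62 − 12)/(50 − 40) = 5, so Qs = 5P − 188.
Before the tax: set 199 − 4P = 5P − 188 → P* = €43, Q* = 27.
With the tax collected from suppliers, supply shifts: Qs = 5(P − 9) − 188.
Solving gives Q = 7 with buyers paying €48 and suppliers receiving €39 (the €9 wedge).
Burden on buyers: €5; on suppliers: €4. (They sum to €9.)
The less price-elastic side of the market bears the larger share of a per-unit tax.

Buyers bear €5 per unit; suppliers bear €4 per unit.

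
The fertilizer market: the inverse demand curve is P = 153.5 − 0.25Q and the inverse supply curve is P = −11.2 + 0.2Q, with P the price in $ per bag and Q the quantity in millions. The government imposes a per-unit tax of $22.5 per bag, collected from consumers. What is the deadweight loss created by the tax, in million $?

Deadweight loss = $562.5 million.

Rewrite in direct form: Qd = 614 − 4P and Qs = 5P + 56.
Before the tax: set 614 − 4P = 5P + 56 → P* = $62, Q* = 366.
With the tax collected from consumers, demand (in seller-price terms) shifts: Qd = 614 − 4(P + 22.5).
Solving gives Q = 316 with consumers paying $74.5 and suppliers receiving $52 (the $22.5 wedge).
Quantity falls by |ΔQ| = |366 − 316| = 50.
DWL = ½ · t · |ΔQ| = ½ · 22.5 · 50 = $562.5.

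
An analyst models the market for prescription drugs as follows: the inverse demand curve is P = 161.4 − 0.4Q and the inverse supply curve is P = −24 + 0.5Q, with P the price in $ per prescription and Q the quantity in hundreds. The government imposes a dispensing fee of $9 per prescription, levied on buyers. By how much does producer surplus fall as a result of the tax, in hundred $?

Producer surplus falls by $1005 hundred.

Rewrite in direct form: Qd = 403.5 − 2.5P and Qs = 2P + 48.
Without the tax, 403.5 − 2.5P = 2P + 48 gives 4.5P = 355.5, so P* = $79 and Q* = 206.
With the tax collected from buyers, demand (in seller-price terms) shifts: Qd = 403.5 − 2.5(P + 9).
Solving gives Q = 196 with buyers paying $83 and sellers receiving $74 (the $9 wedge).
ΔPS is the trapezoid between Q = 196 and Q = 206 of height $5: ½ · (206 + 196) · 5 = $1005.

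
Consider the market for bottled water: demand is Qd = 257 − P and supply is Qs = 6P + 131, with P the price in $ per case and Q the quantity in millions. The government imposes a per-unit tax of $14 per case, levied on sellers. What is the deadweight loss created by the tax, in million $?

Deadweight loss = $84 million.

Before the tax: set 257 − P = 6P + 131 → P* = $18, Q* = 239.
With the tax collected from sellers, supply shifts: Qs = 6(P − 14) + 131.
Solving gives Q = 227 with buyers paying $30 and sellers receiving $16 (the $14 wedge).
Quantity falls by |ΔQ| = |239 − 227| = 12.
DWL = ½ · t · |ΔQ| = ½ · 14 · 12 = $84.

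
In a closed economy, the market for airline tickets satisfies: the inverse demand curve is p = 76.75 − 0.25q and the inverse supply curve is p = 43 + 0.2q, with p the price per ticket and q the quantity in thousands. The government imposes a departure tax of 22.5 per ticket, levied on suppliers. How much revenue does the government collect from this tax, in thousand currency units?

Inverting to q(p) form: qd = 307 − 4p; qs = 5p − 215.
Before the tax: set 307 − 4p = 5p − 215 → p* = 58, q* = 75.
With the tax collected from suppliers, supply shifts: qs = 5(p − 22.5) − 215.
New equilibrium: consumers pay 70.5, suppliers receive 48, q = 25. (Wedge: pb − ps = 22.5.)
Revenue = t · Q = 22.5 · 25 = 562.5.

Tax revenue = 562.5 thousand.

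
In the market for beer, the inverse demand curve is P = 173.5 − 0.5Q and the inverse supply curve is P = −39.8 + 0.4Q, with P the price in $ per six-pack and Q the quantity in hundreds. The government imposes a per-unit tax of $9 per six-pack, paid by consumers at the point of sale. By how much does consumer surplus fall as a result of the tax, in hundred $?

Consumer surplus falls by $1160 hundred.

Rewrite in direct form: Qd = 347 − 2P and Qs = 2.5P + 99.5.
Without the tax, 347 − 2P = 2.5P + 99.5 gives 4.5P = 247.5, so P* = $55 and Q* = 237.
With the tax collected from consumers, demand (in seller-price terms) shifts: Qd = 347 − 2(P + 9).
New equilibrium: consumers pay $60, sellers receive $51, Q = 227. (Wedge: Pb − Ps = 9.)
ΔCS is the trapezoid between Q = 227 and Q = 237 of height $5: ½ · (237 + 227) · 5 = $1160.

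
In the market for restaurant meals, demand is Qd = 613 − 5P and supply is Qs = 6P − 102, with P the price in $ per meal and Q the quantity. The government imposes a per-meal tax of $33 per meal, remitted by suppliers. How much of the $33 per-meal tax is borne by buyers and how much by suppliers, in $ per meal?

Buyers bear $18 per meal; suppliers bear $15 per meal.

Without the tax, 613 − 5P = 6P − 102 gives 11P = 715, so P* = $65 and Q* = 288.
With the tax collected from suppliers, supply shifts: Qs = 6(P − 33) − 102.
New equilibrium: buyers pay $83, suppliers receive $50, Q = 198. (Wedge: Pb − Ps = 33.)
Burden on buyers: $18; on suppliers: $15. (They sum to $33.)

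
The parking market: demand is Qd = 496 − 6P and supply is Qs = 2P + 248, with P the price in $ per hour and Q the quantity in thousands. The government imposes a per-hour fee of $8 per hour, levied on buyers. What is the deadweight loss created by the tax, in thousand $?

Deadweight loss = $48 thousand.

Without the tax, 496 − 6P = 2P + 248 gives 8P = 248, so P* = $31 and Q* = 310.
With the tax collected from buyers, demand (in seller-price terms) shifts: Qd = 496 − 6(P + 8).
New equilibrium: buyers pay $33, sellers receive $25, Q = 298. (Wedge: Pb − Ps = 8.)
Quantity falls by |ΔQ| = |310 − 298| = 12.
DWL = ½ · t · |ΔQ| = ½ · 8 · 12 = $48.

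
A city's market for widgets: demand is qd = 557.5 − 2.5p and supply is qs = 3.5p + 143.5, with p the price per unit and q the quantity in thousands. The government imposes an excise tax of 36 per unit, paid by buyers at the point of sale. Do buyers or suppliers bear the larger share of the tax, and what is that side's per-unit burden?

Buyers bear the larger share: 21 per unit.

Before the tax: set 557.5 − 2.5p = 3.5p + 143.5 → p* = 69, q* = 385.
With the tax collected from buyers, demand (in seller-price terms) shifts: qd = 557.5 − 2.5(p + 36).
New equilibrium: buyers pay 90, suppliers receive 54, q = 332.5. (Wedge: pb − ps = 36.)
Per-unit burden: buyers 21, suppliers 15.
Buyers take the larger share because demand is less price-elastic here (demand slope 2.5 vs supply slope 3.5).
The less price-elastic side of the market bears the larger share of a per-unit tax.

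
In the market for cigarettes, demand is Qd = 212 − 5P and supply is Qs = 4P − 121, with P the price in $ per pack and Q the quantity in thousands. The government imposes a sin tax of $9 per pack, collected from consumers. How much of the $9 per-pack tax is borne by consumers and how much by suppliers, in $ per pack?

Consumers bear $4 per pack; suppliers bear $5 per pack.

Without the tax, 212 − 5P = 4P − 121 gives 9P = 333, so P* = $37 and Q* = 27.
With the tax collected from consumers, demand (in seller-price terms) shifts: Qd = 212 − 5(P + 9).
New equilibrium: consumers pay $41, suppliers receive $32, Q = 7. (Wedge: Pb − Ps = 9.)
Burden on consumers: $4; on suppliers: $5. (They sum to $9.)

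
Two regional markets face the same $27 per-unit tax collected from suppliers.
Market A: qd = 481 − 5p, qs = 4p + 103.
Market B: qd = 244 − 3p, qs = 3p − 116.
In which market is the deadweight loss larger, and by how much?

Market A: pre-tax p* = $42, q* = 271; post-tax q = 211; deadweight loss = $810.
Market B: pre-tax p* = $60, q* = 64; post-tax q = 23.5; deadweight loss = $546.75.
Difference: $810 vs $546.75 → market A is larger by $263.25.

Market A, by $263.25.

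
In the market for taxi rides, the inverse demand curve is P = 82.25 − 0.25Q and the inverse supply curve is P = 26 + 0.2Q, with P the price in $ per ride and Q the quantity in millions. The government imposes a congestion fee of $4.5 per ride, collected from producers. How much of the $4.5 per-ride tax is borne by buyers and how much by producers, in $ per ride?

Rewrite in direct form: Qd = 329 − 4P and Qs = 5P − 130.
Without the tax, 329 − 4P = 5P − 130 gives 9P = 459, so P* = $51 and Q* = 125.
With the tax collected from producers, supply shifts: Qs = 5(P − 4.5) − 130.
New equilibrium: buyers pay $53.5, producers receive $49, Q = 115. (Wedge: Pb − Ps = 4.5.)
Burden on buyers: $2.5; on producers: $2. (They sum to $4.5.)

Buyers bear $2.5 per ride; producers bear $2 per ride.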